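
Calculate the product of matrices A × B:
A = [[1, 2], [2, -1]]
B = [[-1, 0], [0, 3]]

Matrix multiplication:
C[0][0] = 1×-1 + 2×0 = -1
C[0][1] = 1×0 + 2×3 = 6
C[1][0] = 2×-1 + -1×0 = -2
C[1][1] = 2×0 + -1×3 = -3
Result: [[-1, 6], [-2, -3]]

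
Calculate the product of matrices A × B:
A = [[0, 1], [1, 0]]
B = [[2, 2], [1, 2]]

Matrix multiplication:
C[0][0] = 0×2 + 1×1 = 1
C[0][1] = 0×2 + 1×2 = 2
C[1][0] = 1×2 + 0×1 = 2
C[1][1] = 1×2 + 0×2 = 2
Result: [[1, 2], [2, 2]]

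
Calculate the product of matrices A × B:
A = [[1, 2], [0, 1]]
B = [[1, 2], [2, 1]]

Matrix multiplication:
C[0][0] = 1×1 + 2×2 = 5
C[0][1] = 1×2 + 2×1 = 4
C[1][0] = 0×1 + 1×2 = 2
C[1][1] = 0×2 + 1×1 = 1
Result: [[5, 4], [2, 1]]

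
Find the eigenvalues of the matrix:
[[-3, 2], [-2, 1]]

Characteristic equation: det(A - λI) = 0
λ² - (trace)λ + (det) = 0
trace = -3 + 1 = -2, det = (-3)(1) - (2)(-2) = 1
λ² - (-2)λ + (1) = 0
λ = (-2 ± √((-2)² - 4·(1))) / 2 = (-2 ± √0) / 2
Solving: λ = -1, -1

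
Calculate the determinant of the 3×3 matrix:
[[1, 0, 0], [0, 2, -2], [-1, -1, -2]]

Expansion along first row:
det = 1·det([[2,-2],[-1,-2]]) - 0·det([[0,-2],[-1,-2]]) + 0·det([[0,2],[-1,-1]])
    = 1·(2·-2 - -2·-1) - 0·(0·-2 - -2·-1) + 0·(0·-1 - 2·-1)
    = 1·-6 - 0·-2 + 0·2
    = -6 + 0 + 0 = -6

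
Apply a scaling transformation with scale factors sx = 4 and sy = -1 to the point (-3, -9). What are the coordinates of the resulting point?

Scaling matrix:
[[4, 0], [0, -1]]
Result: (-3 × 4, -9 × -1) = (-12, 9)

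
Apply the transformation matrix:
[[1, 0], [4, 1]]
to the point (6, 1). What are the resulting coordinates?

Matrix multiplication:
[[1, 0], [4, 1]] × [6, 1]ᵀ
= [(1)(6) + (0)(1), (4)(6) + (1)(1)]ᵀ
= [6, 25]ᵀ
Result: (6, 25)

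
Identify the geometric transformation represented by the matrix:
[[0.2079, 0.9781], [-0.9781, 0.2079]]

This matrix represents: rotation by 282° counterclockwise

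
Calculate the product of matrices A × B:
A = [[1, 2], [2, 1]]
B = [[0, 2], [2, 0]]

Matrix multiplication:
C[0][0] = 1×0 + 2×2 = 4
C[0][1] = 1×2 + 2×0 = 2
C[1][0] = 2×0 + 1×2 = 2
C[1][1] = 2×2 + 1×0 = 4
Result: [[4, 2], [2, 4]]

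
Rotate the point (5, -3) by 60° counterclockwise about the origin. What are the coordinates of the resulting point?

Rotation matrix for 60°: [[cos 60°, -sin 60°], [sin 60°, cos 60°]] ≈ [[0.500000, -0.866025], [0.866025, 0.500000]]
[[0.500000, -0.866025], [0.866025, 0.500000]] × [5, -3]ᵀ ≈ [5.0981, 2.8301]ᵀ
Result: (5.0981, 2.8301)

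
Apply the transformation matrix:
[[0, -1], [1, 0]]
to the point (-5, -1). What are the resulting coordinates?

Matrix multiplication:
[[0, -1], [1, 0]] × [-5, -1]ᵀ
= [(0)(-5) + (-1)(-1), (1)(-5) + (0)(-1)]ᵀ
= [1, -5]ᵀ
Result: (1, -5)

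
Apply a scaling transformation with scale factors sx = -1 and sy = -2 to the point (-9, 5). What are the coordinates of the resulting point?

Scaling matrix:
[[-1, 0], [0, -2]]
Result: (-9 × -1, 5 × -2) = (9, -10)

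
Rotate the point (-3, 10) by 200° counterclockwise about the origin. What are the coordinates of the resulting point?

Rotation matrix for 200°: [[cos 200°, -sin 200°], [sin 200°, cos 200°]] ≈ [[-0.939693, 0.342020], [-0.342020, -0.939693]]
[[-0.939693, 0.342020], [-0.342020, -0.939693]] × [-3, 10]ᵀ ≈ [6.2393, -8.3709]ᵀ
Result: (6.2393, -8.3709)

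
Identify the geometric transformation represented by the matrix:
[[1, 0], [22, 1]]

This matrix represents: vertical shear with factor 22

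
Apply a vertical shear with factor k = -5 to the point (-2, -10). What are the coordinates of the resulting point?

Shear matrix for vertical shear with factor k = -5:
[[1, 0], [-5, 1]]
Result: (-2, -10) → (-2, 0)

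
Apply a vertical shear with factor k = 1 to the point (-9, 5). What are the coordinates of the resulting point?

Shear matrix for vertical shear with factor k = 1:
[[1, 0], [1, 1]]
Result: (-9, 5) → (-9, -4)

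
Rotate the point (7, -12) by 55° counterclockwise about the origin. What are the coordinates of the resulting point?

Rotation matrix for 55°: [[cos 55°, -sin 55°], [sin 55°, cos 55°]] ≈ [[0.573576, -0.819152], [0.819152, 0.573576]]
[[0.573576, -0.819152], [0.819152, 0.573576]] × [7, -12]ᵀ ≈ [13.8449, -1.1489]ᵀ
Result: (13.8449, -1.1489)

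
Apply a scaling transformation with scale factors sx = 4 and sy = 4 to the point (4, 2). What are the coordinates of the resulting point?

Scaling matrix:
[[4, 0], [0, 4]]
Result: (4 × 4, 2 × 4) = (16, 8)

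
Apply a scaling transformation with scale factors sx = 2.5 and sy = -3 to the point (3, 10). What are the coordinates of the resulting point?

Scaling matrix:
[[2.50, 0], [0, -3]]
Result: (3 × 2.5, 10 × -3) = (7.5, -30)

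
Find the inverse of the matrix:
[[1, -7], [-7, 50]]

For [[a,b],[c,d]], inverse = (1/det)·[[d,-b],[-c,a]]
det = (1)(50) - (-7)(-7) = 50 - 49 = 1
Inverse = [[50, 7], [7, 1]]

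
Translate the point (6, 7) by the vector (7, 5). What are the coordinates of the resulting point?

Translation by (7, 5) (homogeneous matrix [[1, 0, 7], [0, 1, 5], [0, 0, 1]]):
x' = 6 + 7 = 13
y' = 7 + 5 = 12
Result: (13, 12)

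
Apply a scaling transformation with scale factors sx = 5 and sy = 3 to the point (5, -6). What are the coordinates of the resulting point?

Scaling matrix:
[[5, 0], [0, 3]]
Result: (5 × 5, -6 × 3) = (25, -18)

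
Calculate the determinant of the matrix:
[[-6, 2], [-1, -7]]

For a 2×2 matrix [[a, b], [c, d]], det = ad - bc
det = (-6)(-7) - (2)(-1) = 42 - -2 = 44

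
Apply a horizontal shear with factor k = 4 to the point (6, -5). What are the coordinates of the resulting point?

Shear matrix for horizontal shear with factor k = 4:
[[1, 4], [0, 1]]
Result: (6, -5) → (-14, -5)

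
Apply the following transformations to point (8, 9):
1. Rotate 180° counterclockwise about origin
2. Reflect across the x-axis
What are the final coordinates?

Step 1: Rotate 180° → (-8, -9)
Step 2: Reflect across x-axis → (-8, 9)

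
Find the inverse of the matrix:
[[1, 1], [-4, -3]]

For [[a,b],[c,d]], inverse = (1/det)·[[d,-b],[-c,a]]
det = (1)(-3) - (1)(-4) = -3 - -4 = 1
Inverse = [[-3, -1], [4, 1]]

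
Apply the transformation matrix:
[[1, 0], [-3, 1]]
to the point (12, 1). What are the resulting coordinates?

Matrix multiplication:
[[1, 0], [-3, 1]] × [12, 1]ᵀ
= [(1)(12) + (0)(1), (-3)(12) + (1)(1)]ᵀ
= [12, -35]ᵀ
Result: (12, -35)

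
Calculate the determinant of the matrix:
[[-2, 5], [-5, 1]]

For a 2×2 matrix [[a, b], [c, d]], det = ad - bc
det = (-2)(1) - (5)(-5) = -2 - -25 = 23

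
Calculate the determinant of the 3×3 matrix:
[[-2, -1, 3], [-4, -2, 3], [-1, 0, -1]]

Expansion along first row:
det = -2·det([[-2,3],[0,-1]]) - -1·det([[-4,3],[-1,-1]]) + 3·det([[-4,-2],[-1,0]])
    = -2·(-2·-1 - 3·0) - -1·(-4·-1 - 3·-1) + 3·(-4·0 - -2·-1)
    = -2·2 - -1·7 + 3·-2
    = -4 + 7 + -6 = -3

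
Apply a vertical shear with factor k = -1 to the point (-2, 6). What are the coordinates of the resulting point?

Shear matrix for vertical shear with factor k = -1:
[[1, 0], [-1, 1]]
Result: (-2, 6) → (-2, 8)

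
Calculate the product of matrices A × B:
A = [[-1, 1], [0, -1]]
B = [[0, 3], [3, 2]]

Matrix multiplication:
C[0][0] = -1×0 + 1×3 = 3
C[0][1] = -1×3 + 1×2 = -1
C[1][0] = 0×0 + -1×3 = -3
C[1][1] = 0×3 + -1×2 = -2
Result: [[3, -1], [-3, -2]]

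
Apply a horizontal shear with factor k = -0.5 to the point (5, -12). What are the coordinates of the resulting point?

Shear matrix for horizontal shear with factor k = -0.5:
[[1, -0.50], [0, 1]]
Result: (5, -12) → (11, -12)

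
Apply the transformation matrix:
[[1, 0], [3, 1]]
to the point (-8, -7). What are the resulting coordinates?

Matrix multiplication:
[[1, 0], [3, 1]] × [-8, -7]ᵀ
= [(1)(-8) + (0)(-7), (3)(-8) + (1)(-7)]ᵀ
= [-8, -31]ᵀ
Result: (-8, -31)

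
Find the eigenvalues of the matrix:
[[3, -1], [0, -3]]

Characteristic equation: det(A - λI) = 0
λ² - (trace)λ + (det) = 0
trace = 3 + -3 = 0, det = (3)(-3) - (-1)(0) = -9
λ² - (0)λ + (-9) = 0
λ = (0 ± √((0)² - 4·(-9))) / 2 = (0 ± √36) / 2
Solving: λ = -3, 3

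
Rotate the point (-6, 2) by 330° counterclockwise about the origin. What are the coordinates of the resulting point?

Rotation matrix for 330°: [[cos 330°, -sin 330°], [sin 330°, cos 330°]] ≈ [[0.866025, 0.500000], [-0.500000, 0.866025]]
[[0.866025, 0.500000], [-0.500000, 0.866025]] × [-6, 2]ᵀ ≈ [-4.1962, 4.7321]ᵀ
Result: (-4.1962, 4.7321)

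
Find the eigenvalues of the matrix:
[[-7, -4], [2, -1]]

Characteristic equation: det(A - λI) = 0
λ² - (trace)λ + (det) = 0
trace = -7 + -1 = -8, det = (-7)(-1) - (-4)(2) = 15
λ² - (-8)λ + (15) = 0
λ = (-8 ± √((-8)² - 4·(15))) / 2 = (-8 ± √4) / 2
Solving: λ = -5, -3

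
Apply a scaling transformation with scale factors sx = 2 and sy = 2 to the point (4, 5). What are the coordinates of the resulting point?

Scaling matrix:
[[2, 0], [0, 2]]
Result: (4 × 2, 5 × 2) = (8, 10)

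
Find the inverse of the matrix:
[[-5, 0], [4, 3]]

For [[a,b],[c,d]], inverse = (1/det)·[[d,-b],[-c,a]]
det = (-5)(3) - (0)(4) = -15 - 0 = -15
Inverse = (1/-15)·[[3, 0], [-4, -5]]
= [[-1/5, 0], [4/15, 1/3]]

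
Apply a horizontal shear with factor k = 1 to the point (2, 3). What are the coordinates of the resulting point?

Shear matrix for horizontal shear with factor k = 1:
[[1, 1], [0, 1]]
Result: (2, 3) → (5, 3)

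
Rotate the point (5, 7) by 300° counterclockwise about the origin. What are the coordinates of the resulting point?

Rotation matrix for 300°: [[cos 300°, -sin 300°], [sin 300°, cos 300°]] ≈ [[0.500000, 0.866025], [-0.866025, 0.500000]]
[[0.500000, 0.866025], [-0.866025, 0.500000]] × [5, 7]ᵀ ≈ [8.5622, -0.8301]ᵀ
Result: (8.5622, -0.8301)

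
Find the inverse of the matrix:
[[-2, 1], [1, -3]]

For [[a,b],[c,d]], inverse = (1/det)·[[d,-b],[-c,a]]
det = (-2)(-3) - (1)(1) = 6 - 1 = 5
Inverse = (1/5)·[[-3, -1], [-1, -2]]
= [[-3/5, -1/5], [-1/5, -2/5]]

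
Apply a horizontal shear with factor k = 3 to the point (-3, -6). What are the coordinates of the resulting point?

Shear matrix for horizontal shear with factor k = 3:
[[1, 3], [0, 1]]
Result: (-3, -6) → (-21, -6)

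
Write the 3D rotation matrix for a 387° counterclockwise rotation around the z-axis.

Rotation matrix for counterclockwise 387° around z-axis:
cos(387°) = 0.8910, sin(387°) = 0.4540
Result: [[0.8910, -0.4540, 0], [0.4540, 0.8910, 0], [0, 0, 1]]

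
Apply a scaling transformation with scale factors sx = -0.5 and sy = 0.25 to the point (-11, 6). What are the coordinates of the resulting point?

Scaling matrix:
[[-0.50, 0], [0, 0.25]]
Result: (-11 × -0.5, 6 × 0.25) = (5.5, 1.5)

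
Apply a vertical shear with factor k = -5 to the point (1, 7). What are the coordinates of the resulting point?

Shear matrix for vertical shear with factor k = -5:
[[1, 0], [-5, 1]]
Result: (1, 7) → (1, 2)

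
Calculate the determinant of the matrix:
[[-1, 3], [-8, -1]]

For a 2×2 matrix [[a, b], [c, d]], det = ad - bc
det = (-1)(-1) - (3)(-8) = 1 - -24 = 25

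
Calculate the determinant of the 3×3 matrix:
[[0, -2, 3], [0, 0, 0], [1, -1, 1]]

Expansion along first row:
det = 0·det([[0,0],[-1,1]]) - -2·det([[0,0],[1,1]]) + 3·det([[0,0],[1,-1]])
    = 0·(0·1 - 0·-1) - -2·(0·1 - 0·1) + 3·(0·-1 - 0·1)
    = 0·0 - -2·0 + 3·0
    = 0 + 0 + 0 = 0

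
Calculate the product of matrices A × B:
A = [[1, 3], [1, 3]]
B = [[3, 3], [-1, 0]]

Matrix multiplication:
C[0][0] = 1×3 + 3×-1 = 0
C[0][1] = 1×3 + 3×0 = 3
C[1][0] = 1×3 + 3×-1 = 0
C[1][1] = 1×3 + 3×0 = 3
Result: [[0, 3], [0, 3]]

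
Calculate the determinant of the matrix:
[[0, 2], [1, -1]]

For a 2×2 matrix [[a, b], [c, d]], det = ad - bc
det = (0)(-1) - (2)(1) = 0 - 2 = -2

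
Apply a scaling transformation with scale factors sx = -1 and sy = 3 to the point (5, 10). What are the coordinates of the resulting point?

Scaling matrix:
[[-1, 0], [0, 3]]
Result: (5 × -1, 10 × 3) = (-5, 30)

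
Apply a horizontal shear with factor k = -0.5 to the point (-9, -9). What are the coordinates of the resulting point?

Shear matrix for horizontal shear with factor k = -0.5:
[[1, -0.50], [0, 1]]
Result: (-9, -9) → (-4.5, -9)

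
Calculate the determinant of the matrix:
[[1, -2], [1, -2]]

For a 2×2 matrix [[a, b], [c, d]], det = ad - bc
det = (1)(-2) - (-2)(1) = -2 - -2 = 0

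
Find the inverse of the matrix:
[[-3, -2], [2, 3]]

For [[a,b],[c,d]], inverse = (1/det)·[[d,-b],[-c,a]]
det = (-3)(3) - (-2)(2) = -9 - -4 = -5
Inverse = (1/-5)·[[3, 2], [-2, -3]]
= [[-3/5, -2/5], [2/5, 3/5]]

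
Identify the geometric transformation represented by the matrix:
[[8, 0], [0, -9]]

This matrix represents: non-uniform scaling by sx = 8, sy = -9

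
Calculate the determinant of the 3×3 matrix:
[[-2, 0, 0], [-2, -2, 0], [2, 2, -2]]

Expansion along first row:
det = -2·det([[-2,0],[2,-2]]) - 0·det([[-2,0],[2,-2]]) + 0·det([[-2,-2],[2,2]])
    = -2·(-2·-2 - 0·2) - 0·(-2·-2 - 0·2) + 0·(-2·2 - -2·2)
    = -2·4 - 0·4 + 0·0
    = -8 + 0 + 0 = -8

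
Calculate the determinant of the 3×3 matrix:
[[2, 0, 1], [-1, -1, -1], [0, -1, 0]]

Expansion along first row:
det = 2·det([[-1,-1],[-1,0]]) - 0·det([[-1,-1],[0,0]]) + 1·det([[-1,-1],[0,-1]])
    = 2·(-1·0 - -1·-1) - 0·(-1·0 - -1·0) + 1·(-1·-1 - -1·0)
    = 2·-1 - 0·0 + 1·1
    = -2 + 0 + 1 = -1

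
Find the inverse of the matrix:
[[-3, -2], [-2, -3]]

For [[a,b],[c,d]], inverse = (1/det)·[[d,-b],[-c,a]]
det = (-3)(-3) - (-2)(-2) = 9 - 4 = 5
Inverse = (1/5)·[[-3, 2], [2, -3]]
= [[-3/5, 2/5], [2/5, -3/5]]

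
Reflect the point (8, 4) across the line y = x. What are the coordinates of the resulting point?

Reflection across line y = x: (8, 4) → (4, 8)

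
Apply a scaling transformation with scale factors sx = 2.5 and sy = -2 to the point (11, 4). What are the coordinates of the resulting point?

Scaling matrix:
[[2.50, 0], [0, -2]]
Result: (11 × 2.5, 4 × -2) = (27.5, -8)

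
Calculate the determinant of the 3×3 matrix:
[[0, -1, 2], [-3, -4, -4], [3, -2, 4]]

Expansion along first row:
det = 0·det([[-4,-4],[-2,4]]) - -1·det([[-3,-4],[3,4]]) + 2·det([[-3,-4],[3,-2]])
    = 0·(-4·4 - -4·-2) - -1·(-3·4 - -4·3) + 2·(-3·-2 - -4·3)
    = 0·-24 - -1·0 + 2·18
    = 0 + 0 + 36 = 36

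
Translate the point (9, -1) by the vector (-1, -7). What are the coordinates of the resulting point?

Translation by (-1, -7) (homogeneous matrix [[1, 0, -1], [0, 1, -7], [0, 0, 1]]):
x' = 9 + -1 = 8
y' = -1 + -7 = -8
Result: (8, -8)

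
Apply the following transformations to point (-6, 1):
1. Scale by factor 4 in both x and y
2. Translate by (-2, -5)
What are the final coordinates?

Step 1: Scale (-6, 1) by 4 → (-24, 4)
Step 2: Translate by (-2, -5) → (-26, -1)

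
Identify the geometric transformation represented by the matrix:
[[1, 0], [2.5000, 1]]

This matrix represents: vertical shear with factor 2.5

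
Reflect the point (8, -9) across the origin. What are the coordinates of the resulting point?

Reflection across origin: (8, -9) → (-8, 9)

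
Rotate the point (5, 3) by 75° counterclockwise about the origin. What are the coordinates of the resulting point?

Rotation matrix for 75°: [[cos 75°, -sin 75°], [sin 75°, cos 75°]] ≈ [[0.258819, -0.965926], [0.965926, 0.258819]]
[[0.258819, -0.965926], [0.965926, 0.258819]] × [5, 3]ᵀ ≈ [-1.6037, 5.6061]ᵀ
Result: (-1.6037, 5.6061)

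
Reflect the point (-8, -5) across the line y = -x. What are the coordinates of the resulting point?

Reflection across line y = -x: (-8, -5) → (5, 8)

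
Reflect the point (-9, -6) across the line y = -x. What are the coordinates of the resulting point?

Reflection across line y = -x: (-9, -6) → (6, 9)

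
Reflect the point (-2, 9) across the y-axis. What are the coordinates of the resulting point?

Reflection across y-axis: (-2, 9) → (2, 9)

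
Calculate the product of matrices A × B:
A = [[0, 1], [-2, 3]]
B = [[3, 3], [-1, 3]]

Matrix multiplication:
C[0][0] = 0×3 + 1×-1 = -1
C[0][1] = 0×3 + 1×3 = 3
C[1][0] = -2×3 + 3×-1 = -9
C[1][1] = -2×3 + 3×3 = 3
Result: [[-1, 3], [-9, 3]]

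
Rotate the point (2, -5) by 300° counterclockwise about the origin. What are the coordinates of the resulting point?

Rotation matrix for 300°: [[cos 300°, -sin 300°], [sin 300°, cos 300°]] ≈ [[0.500000, 0.866025], [-0.866025, 0.500000]]
[[0.500000, 0.866025], [-0.866025, 0.500000]] × [2, -5]ᵀ ≈ [-3.3301, -4.2321]ᵀ
Result: (-3.3301, -4.2321)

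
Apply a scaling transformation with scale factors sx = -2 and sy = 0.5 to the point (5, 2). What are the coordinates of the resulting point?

Scaling matrix:
[[-2, 0], [0, 0.50]]
Result: (5 × -2, 2 × 0.5) = (-10, 1)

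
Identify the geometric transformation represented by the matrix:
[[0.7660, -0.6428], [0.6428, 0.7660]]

This matrix represents: rotation by 40° counterclockwise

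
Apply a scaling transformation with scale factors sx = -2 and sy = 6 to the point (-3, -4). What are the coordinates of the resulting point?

Scaling matrix:
[[-2, 0], [0, 6]]
Result: (-3 × -2, -4 × 6) = (6, -24)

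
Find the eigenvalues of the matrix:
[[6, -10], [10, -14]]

Characteristic equation: det(A - λI) = 0
λ² - (trace)λ + (det) = 0
trace = 6 + -14 = -8, det = (6)(-14) - (-10)(10) = 16
λ² - (-8)λ + (16) = 0
λ = (-8 ± √((-8)² - 4·(16))) / 2 = (-8 ± √0) / 2
Solving: λ = -4, -4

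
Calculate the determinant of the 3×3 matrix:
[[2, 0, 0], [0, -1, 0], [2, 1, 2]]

Expansion along first row:
det = 2·det([[-1,0],[1,2]]) - 0·det([[0,0],[2,2]]) + 0·det([[0,-1],[2,1]])
    = 2·(-1·2 - 0·1) - 0·(0·2 - 0·2) + 0·(0·1 - -1·2)
    = 2·-2 - 0·0 + 0·2
    = -4 + 0 + 0 = -4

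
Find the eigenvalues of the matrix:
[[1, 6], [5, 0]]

Characteristic equation: det(A - λI) = 0
λ² - (trace)λ + (det) = 0
trace = 1 + 0 = 1, det = (1)(0) - (6)(5) = -30
λ² - (1)λ + (-30) = 0
λ = (1 ± √((1)² - 4·(-30))) / 2 = (1 ± √121) / 2
Solving: λ = -5, 6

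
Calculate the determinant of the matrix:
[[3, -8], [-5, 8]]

For a 2×2 matrix [[a, b], [c, d]], det = ad - bc
det = (3)(8) - (-8)(-5) = 24 - 40 = -16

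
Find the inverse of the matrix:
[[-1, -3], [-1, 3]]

For [[a,b],[c,d]], inverse = (1/det)·[[d,-b],[-c,a]]
det = (-1)(3) - (-3)(-1) = -3 - 3 = -6
Inverse = (1/-6)·[[3, 3], [1, -1]]
= [[-1/2, -1/2], [-1/6, 1/6]]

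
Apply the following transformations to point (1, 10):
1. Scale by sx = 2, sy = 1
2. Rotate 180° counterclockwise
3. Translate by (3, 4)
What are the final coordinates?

Step 1: Scale → (2, 10)
Step 2: Rotate 180° → (-2, -10)
Step 3: Translate → (1, -6)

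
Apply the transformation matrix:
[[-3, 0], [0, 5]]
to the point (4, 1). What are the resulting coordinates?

Matrix multiplication:
[[-3, 0], [0, 5]] × [4, 1]ᵀ
= [(-3)(4) + (0)(1), (0)(4) + (5)(1)]ᵀ
= [-12, 5]ᵀ
Result: (-12, 5)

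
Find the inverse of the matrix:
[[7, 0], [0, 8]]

For [[a,b],[c,d]], inverse = (1/det)·[[d,-b],[-c,a]]
det = (7)(8) - (0)(0) = 56 - 0 = 56
Inverse = (1/56)·[[8, 0], [0, 7]]
= [[1/7, 0], [0, 1/8]]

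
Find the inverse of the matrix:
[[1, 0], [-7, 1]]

For [[a,b],[c,d]], inverse = (1/det)·[[d,-b],[-c,a]]
det = (1)(1) - (0)(-7) = 1 - 0 = 1
Inverse = [[1, 0], [7, 1]]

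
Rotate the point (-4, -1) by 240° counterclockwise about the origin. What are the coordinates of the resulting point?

Rotation matrix for 240°: [[cos 240°, -sin 240°], [sin 240°, cos 240°]] ≈ [[-0.500000, 0.866025], [-0.866025, -0.500000]]
[[-0.500000, 0.866025], [-0.866025, -0.500000]] × [-4, -1]ᵀ ≈ [1.1340, 3.9641]ᵀ
Result: (1.1340, 3.9641)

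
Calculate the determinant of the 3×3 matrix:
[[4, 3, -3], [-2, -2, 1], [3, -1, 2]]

Expansion along first row:
det = 4·det([[-2,1],[-1,2]]) - 3·det([[-2,1],[3,2]]) + -3·det([[-2,-2],[3,-1]])
    = 4·(-2·2 - 1·-1) - 3·(-2·2 - 1·3) + -3·(-2·-1 - -2·3)
    = 4·-3 - 3·-7 + -3·8
    = -12 + 21 + -24 = -15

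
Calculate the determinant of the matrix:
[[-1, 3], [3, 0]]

For a 2×2 matrix [[a, b], [c, d]], det = ad - bc
det = (-1)(0) - (3)(3) = 0 - 9 = -9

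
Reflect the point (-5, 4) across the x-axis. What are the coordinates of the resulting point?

Reflection across x-axis: (-5, 4) → (-5, -4)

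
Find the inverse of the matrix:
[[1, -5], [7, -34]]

For [[a,b],[c,d]], inverse = (1/det)·[[d,-b],[-c,a]]
det = (1)(-34) - (-5)(7) = -34 - -35 = 1
Inverse = [[-34, 5], [-7, 1]]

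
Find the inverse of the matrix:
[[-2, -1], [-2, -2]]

For [[a,b],[c,d]], inverse = (1/det)·[[d,-b],[-c,a]]
det = (-2)(-2) - (-1)(-2) = 4 - 2 = 2
Inverse = (1/2)·[[-2, 1], [2, -2]]
= [[-1, 1/2], [1, -1]]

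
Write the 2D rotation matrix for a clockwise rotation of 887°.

Rotation matrix formula: [[cos θ, -sin θ], [sin θ, cos θ]]
A clockwise rotation by 887° is equivalent to a counterclockwise rotation by -887°.
For θ = -887°:
cos(-887°) = -0.9744
sin(-887°) = -0.2250
Result: [[-0.9744, 0.2250], [-0.2250, -0.9744]]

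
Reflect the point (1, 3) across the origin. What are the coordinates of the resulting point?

Reflection across origin: (1, 3) → (-1, -3)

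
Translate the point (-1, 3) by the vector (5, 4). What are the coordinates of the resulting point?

Translation by (5, 4) (homogeneous matrix [[1, 0, 5], [0, 1, 4], [0, 0, 1]]):
x' = -1 + 5 = 4
y' = 3 + 4 = 7
Result: (4, 7)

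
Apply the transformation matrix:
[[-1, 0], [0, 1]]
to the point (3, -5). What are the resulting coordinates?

Matrix multiplication:
[[-1, 0], [0, 1]] × [3, -5]ᵀ
= [(-1)(3) + (0)(-5), (0)(3) + (1)(-5)]ᵀ
= [-3, -5]ᵀ
Result: (-3, -5)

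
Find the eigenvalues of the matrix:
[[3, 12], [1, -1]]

Characteristic equation: det(A - λI) = 0
λ² - (trace)λ + (det) = 0
trace = 3 + -1 = 2, det = (3)(-1) - (12)(1) = -15
λ² - (2)λ + (-15) = 0
λ = (2 ± √((2)² - 4·(-15))) / 2 = (2 ± √64) / 2
Solving: λ = -3, 5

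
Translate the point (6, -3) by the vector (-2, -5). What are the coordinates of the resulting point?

Translation by (-2, -5) (homogeneous matrix [[1, 0, -2], [0, 1, -5], [0, 0, 1]]):
x' = 6 + -2 = 4
y' = -3 + -5 = -8
Result: (4, -8)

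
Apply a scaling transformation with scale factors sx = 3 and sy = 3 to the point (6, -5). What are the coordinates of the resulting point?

Scaling matrix:
[[3, 0], [0, 3]]
Result: (6 × 3, -5 × 3) = (18, -15)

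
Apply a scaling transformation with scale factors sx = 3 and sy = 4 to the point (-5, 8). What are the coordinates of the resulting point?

Scaling matrix:
[[3, 0], [0, 4]]
Result: (-5 × 3, 8 × 4) = (-15, 32)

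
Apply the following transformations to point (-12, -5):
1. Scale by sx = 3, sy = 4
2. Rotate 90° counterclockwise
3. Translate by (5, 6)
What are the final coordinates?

Step 1: Scale → (-36, -20)
Step 2: Rotate 90° → (20, -36)
Step 3: Translate → (25, -30)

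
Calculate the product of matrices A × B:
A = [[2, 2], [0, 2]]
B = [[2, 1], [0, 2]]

Matrix multiplication:
C[0][0] = 2×2 + 2×0 = 4
C[0][1] = 2×1 + 2×2 = 6
C[1][0] = 0×2 + 2×0 = 0
C[1][1] = 0×1 + 2×2 = 4
Result: [[4, 6], [0, 4]]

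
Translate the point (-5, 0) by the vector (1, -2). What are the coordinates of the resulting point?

Translation by (1, -2) (homogeneous matrix [[1, 0, 1], [0, 1, -2], [0, 0, 1]]):
x' = -5 + 1 = -4
y' = 0 + -2 = -2
Result: (-4, -2)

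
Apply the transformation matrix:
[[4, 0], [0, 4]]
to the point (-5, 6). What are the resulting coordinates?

Matrix multiplication:
[[4, 0], [0, 4]] × [-5, 6]ᵀ
= [(4)(-5) + (0)(6), (0)(-5) + (4)(6)]ᵀ
= [-20, 24]ᵀ
Result: (-20, 24)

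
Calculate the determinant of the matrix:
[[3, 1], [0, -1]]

For a 2×2 matrix [[a, b], [c, d]], det = ad - bc
det = (3)(-1) - (1)(0) = -3 - 0 = -3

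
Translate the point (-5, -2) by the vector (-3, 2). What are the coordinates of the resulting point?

Translation by (-3, 2) (homogeneous matrix [[1, 0, -3], [0, 1, 2], [0, 0, 1]]):
x' = -5 + -3 = -8
y' = -2 + 2 = 0
Result: (-8, 0)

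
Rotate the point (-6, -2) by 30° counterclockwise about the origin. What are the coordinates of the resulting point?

Rotation matrix for 30°: [[cos 30°, -sin 30°], [sin 30°, cos 30°]] ≈ [[0.866025, -0.500000], [0.500000, 0.866025]]
[[0.866025, -0.500000], [0.500000, 0.866025]] × [-6, -2]ᵀ ≈ [-4.1962, -4.7321]ᵀ
Result: (-4.1962, -4.7321)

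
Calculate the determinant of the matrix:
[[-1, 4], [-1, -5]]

For a 2×2 matrix [[a, b], [c, d]], det = ad - bc
det = (-1)(-5) - (4)(-1) = 5 - -4 = 9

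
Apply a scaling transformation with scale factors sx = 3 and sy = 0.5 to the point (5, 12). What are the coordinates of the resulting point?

Scaling matrix:
[[3, 0], [0, 0.50]]
Result: (5 × 3, 12 × 0.5) = (15, 6)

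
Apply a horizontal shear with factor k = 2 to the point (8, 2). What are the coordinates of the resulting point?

Shear matrix for horizontal shear with factor k = 2:
[[1, 2], [0, 1]]
Result: (8, 2) → (12, 2)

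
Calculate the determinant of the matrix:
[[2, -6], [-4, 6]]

For a 2×2 matrix [[a, b], [c, d]], det = ad - bc
det = (2)(6) - (-6)(-4) = 12 - 24 = -12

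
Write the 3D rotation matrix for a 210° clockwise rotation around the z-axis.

Rotation matrix for clockwise 210° around z-axis:
A clockwise rotation by 210° is a counterclockwise rotation by -210°.
cos(-210°) = -√3/2, sin(-210°) = 1/2
Result: [[-√3/2, -1/2, 0], [1/2, -√3/2, 0], [0, 0, 1]]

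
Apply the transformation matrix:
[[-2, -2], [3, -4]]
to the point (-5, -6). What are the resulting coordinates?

Matrix multiplication:
[[-2, -2], [3, -4]] × [-5, -6]ᵀ
= [(-2)(-5) + (-2)(-6), (3)(-5) + (-4)(-6)]ᵀ
= [22, 9]ᵀ
Result: (22, 9)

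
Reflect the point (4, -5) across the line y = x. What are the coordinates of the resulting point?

Reflection across line y = x: (4, -5) → (-5, 4)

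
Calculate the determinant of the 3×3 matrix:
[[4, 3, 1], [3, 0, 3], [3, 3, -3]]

Expansion along first row:
det = 4·det([[0,3],[3,-3]]) - 3·det([[3,3],[3,-3]]) + 1·det([[3,0],[3,3]])
    = 4·(0·-3 - 3·3) - 3·(3·-3 - 3·3) + 1·(3·3 - 0·3)
    = 4·-9 - 3·-18 + 1·9
    = -36 + 54 + 9 = 27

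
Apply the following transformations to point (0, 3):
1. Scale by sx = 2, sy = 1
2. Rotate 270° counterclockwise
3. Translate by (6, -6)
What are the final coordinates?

Step 1: Scale → (0, 3)
Step 2: Rotate 270° → (3, 0)
Step 3: Translate → (9, -6)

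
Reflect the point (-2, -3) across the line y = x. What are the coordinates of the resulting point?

Reflection across line y = x: (-2, -3) → (-3, -2)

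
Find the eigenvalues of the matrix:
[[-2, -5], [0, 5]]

Characteristic equation: det(A - λI) = 0
λ² - (trace)λ + (det) = 0
trace = -2 + 5 = 3, det = (-2)(5) - (-5)(0) = -10
λ² - (3)λ + (-10) = 0
λ = (3 ± √((3)² - 4·(-10))) / 2 = (3 ± √49) / 2
Solving: λ = -2, 5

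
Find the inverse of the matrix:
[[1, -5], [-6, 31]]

For [[a,b],[c,d]], inverse = (1/det)·[[d,-b],[-c,a]]
det = (1)(31) - (-5)(-6) = 31 - 30 = 1
Inverse = [[31, 5], [6, 1]]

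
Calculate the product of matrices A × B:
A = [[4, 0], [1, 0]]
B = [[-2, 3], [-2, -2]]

Matrix multiplication:
C[0][0] = 4×-2 + 0×-2 = -8
C[0][1] = 4×3 + 0×-2 = 12
C[1][0] = 1×-2 + 0×-2 = -2
C[1][1] = 1×3 + 0×-2 = 3
Result: [[-8, 12], [-2, 3]]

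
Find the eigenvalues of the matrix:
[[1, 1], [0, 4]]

Characteristic equation: det(A - λI) = 0
λ² - (trace)λ + (det) = 0
trace = 1 + 4 = 5, det = (1)(4) - (1)(0) = 4
λ² - (5)λ + (4) = 0
λ = (5 ± √((5)² - 4·(4))) / 2 = (5 ± √9) / 2
Solving: λ = 1, 4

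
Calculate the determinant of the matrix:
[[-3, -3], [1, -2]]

For a 2×2 matrix [[a, b], [c, d]], det = ad - bc
det = (-3)(-2) - (-3)(1) = 6 - -3 = 9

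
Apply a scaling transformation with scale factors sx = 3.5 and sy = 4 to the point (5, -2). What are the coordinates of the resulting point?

Scaling matrix:
[[3.50, 0], [0, 4]]
Result: (5 × 3.5, -2 × 4) = (17.5, -8)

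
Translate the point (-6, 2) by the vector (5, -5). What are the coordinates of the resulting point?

Translation by (5, -5) (homogeneous matrix [[1, 0, 5], [0, 1, -5], [0, 0, 1]]):
x' = -6 + 5 = -1
y' = 2 + -5 = -3
Result: (-1, -3)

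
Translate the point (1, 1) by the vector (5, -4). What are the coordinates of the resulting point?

Translation by (5, -4) (homogeneous matrix [[1, 0, 5], [0, 1, -4], [0, 0, 1]]):
x' = 1 + 5 = 6
y' = 1 + -4 = -3
Result: (6, -3)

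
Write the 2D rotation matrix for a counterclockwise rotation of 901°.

Rotation matrix formula: [[cos θ, -sin θ], [sin θ, cos θ]]
For θ = 901°:
cos(901°) = -0.9998
sin(901°) = -0.0175
Result: [[-0.9998, 0.0175], [-0.0175, -0.9998]]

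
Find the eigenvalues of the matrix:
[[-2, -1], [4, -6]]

Characteristic equation: det(A - λI) = 0
λ² - (trace)λ + (det) = 0
trace = -2 + -6 = -8, det = (-2)(-6) - (-1)(4) = 16
λ² - (-8)λ + (16) = 0
λ = (-8 ± √((-8)² - 4·(16))) / 2 = (-8 ± √0) / 2
Solving: λ = -4, -4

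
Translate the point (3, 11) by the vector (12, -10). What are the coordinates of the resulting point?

Translation by (12, -10) (homogeneous matrix [[1, 0, 12], [0, 1, -10], [0, 0, 1]]):
x' = 3 + 12 = 15
y' = 11 + -10 = 1
Result: (15, 1)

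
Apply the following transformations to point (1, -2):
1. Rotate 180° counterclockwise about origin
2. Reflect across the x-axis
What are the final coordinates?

Step 1: Rotate 180° → (-1, 2)
Step 2: Reflect across x-axis → (-1, -2)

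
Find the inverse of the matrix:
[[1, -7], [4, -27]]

For [[a,b],[c,d]], inverse = (1/det)·[[d,-b],[-c,a]]
det = (1)(-27) - (-7)(4) = -27 - -28 = 1
Inverse = [[-27, 7], [-4, 1]]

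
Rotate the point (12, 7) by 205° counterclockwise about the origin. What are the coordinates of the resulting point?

Rotation matrix for 205°: [[cos 205°, -sin 205°], [sin 205°, cos 205°]] ≈ [[-0.906308, 0.422618], [-0.422618, -0.906308]]
[[-0.906308, 0.422618], [-0.422618, -0.906308]] × [12, 7]ᵀ ≈ [-7.9174, -11.4156]ᵀ
Result: (-7.9174, -11.4156)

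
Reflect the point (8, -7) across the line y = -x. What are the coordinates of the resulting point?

Reflection across line y = -x: (8, -7) → (7, -8)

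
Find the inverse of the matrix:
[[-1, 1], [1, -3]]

For [[a,b],[c,d]], inverse = (1/det)·[[d,-b],[-c,a]]
det = (-1)(-3) - (1)(1) = 3 - 1 = 2
Inverse = (1/2)·[[-3, -1], [-1, -1]]
= [[-3/2, -1/2], [-1/2, -1/2]]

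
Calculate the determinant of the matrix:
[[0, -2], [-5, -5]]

For a 2×2 matrix [[a, b], [c, d]], det = ad - bc
det = (0)(-5) - (-2)(-5) = 0 - 10 = -10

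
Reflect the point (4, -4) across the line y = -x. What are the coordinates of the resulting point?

Reflection across line y = -x: (4, -4) → (4, -4)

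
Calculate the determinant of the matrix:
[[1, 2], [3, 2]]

For a 2×2 matrix [[a, b], [c, d]], det = ad - bc
det = (1)(2) - (2)(3) = 2 - 6 = -4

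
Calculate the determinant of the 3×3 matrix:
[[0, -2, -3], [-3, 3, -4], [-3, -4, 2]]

Expansion along first row:
det = 0·det([[3,-4],[-4,2]]) - -2·det([[-3,-4],[-3,2]]) + -3·det([[-3,3],[-3,-4]])
    = 0·(3·2 - -4·-4) - -2·(-3·2 - -4·-3) + -3·(-3·-4 - 3·-3)
    = 0·-10 - -2·-18 + -3·21
    = 0 + -36 + -63 = -99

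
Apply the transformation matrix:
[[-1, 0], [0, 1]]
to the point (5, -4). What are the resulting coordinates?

Matrix multiplication:
[[-1, 0], [0, 1]] × [5, -4]ᵀ
= [(-1)(5) + (0)(-4), (0)(5) + (1)(-4)]ᵀ
= [-5, -4]ᵀ
Result: (-5, -4)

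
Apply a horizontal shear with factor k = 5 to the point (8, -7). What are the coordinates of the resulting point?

Shear matrix for horizontal shear with factor k = 5:
[[1, 5], [0, 1]]
Result: (8, -7) → (-27, -7)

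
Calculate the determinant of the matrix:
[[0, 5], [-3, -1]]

For a 2×2 matrix [[a, b], [c, d]], det = ad - bc
det = (0)(-1) - (5)(-3) = 0 - -15 = 15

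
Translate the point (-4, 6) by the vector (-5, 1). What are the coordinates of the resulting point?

Translation by (-5, 1) (homogeneous matrix [[1, 0, -5], [0, 1, 1], [0, 0, 1]]):
x' = -4 + -5 = -9
y' = 6 + 1 = 7
Result: (-9, 7)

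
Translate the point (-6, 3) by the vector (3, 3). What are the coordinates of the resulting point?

Translation by (3, 3) (homogeneous matrix [[1, 0, 3], [0, 1, 3], [0, 0, 1]]):
x' = -6 + 3 = -3
y' = 3 + 3 = 6
Result: (-3, 6)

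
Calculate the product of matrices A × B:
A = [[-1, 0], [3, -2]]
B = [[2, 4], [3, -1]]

Matrix multiplication:
C[0][0] = -1×2 + 0×3 = -2
C[0][1] = -1×4 + 0×-1 = -4
C[1][0] = 3×2 + -2×3 = 0
C[1][1] = 3×4 + -2×-1 = 14
Result: [[-2, -4], [0, 14]]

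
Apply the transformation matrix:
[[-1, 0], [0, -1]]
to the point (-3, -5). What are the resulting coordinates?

Matrix multiplication:
[[-1, 0], [0, -1]] × [-3, -5]ᵀ
= [(-1)(-3) + (0)(-5), (0)(-3) + (-1)(-5)]ᵀ
= [3, 5]ᵀ
Result: (3, 5)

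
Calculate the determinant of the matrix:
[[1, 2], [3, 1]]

For a 2×2 matrix [[a, b], [c, d]], det = ad - bc
det = (1)(1) - (2)(3) = 1 - 6 = -5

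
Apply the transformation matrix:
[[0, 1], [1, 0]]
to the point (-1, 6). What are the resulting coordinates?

Matrix multiplication:
[[0, 1], [1, 0]] × [-1, 6]ᵀ
= [(0)(-1) + (1)(6), (1)(-1) + (0)(6)]ᵀ
= [6, -1]ᵀ
Result: (6, -1)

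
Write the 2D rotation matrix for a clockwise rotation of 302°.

Rotation matrix formula: [[cos θ, -sin θ], [sin θ, cos θ]]
A clockwise rotation by 302° is equivalent to a counterclockwise rotation by -302°.
For θ = -302°:
cos(-302°) = 0.5299
sin(-302°) = 0.8480
Result: [[0.5299, -0.8480], [0.8480, 0.5299]]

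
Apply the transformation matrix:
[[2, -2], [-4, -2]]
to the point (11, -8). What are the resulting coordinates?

Matrix multiplication:
[[2, -2], [-4, -2]] × [11, -8]ᵀ
= [(2)(11) + (-2)(-8), (-4)(11) + (-2)(-8)]ᵀ
= [38, -28]ᵀ
Result: (38, -28)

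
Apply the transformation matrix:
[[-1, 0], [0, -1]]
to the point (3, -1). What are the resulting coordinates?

Matrix multiplication:
[[-1, 0], [0, -1]] × [3, -1]ᵀ
= [(-1)(3) + (0)(-1), (0)(3) + (-1)(-1)]ᵀ
= [-3, 1]ᵀ
Result: (-3, 1)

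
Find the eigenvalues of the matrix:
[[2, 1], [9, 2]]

Characteristic equation: det(A - λI) = 0
λ² - (trace)λ + (det) = 0
trace = 2 + 2 = 4, det = (2)(2) - (1)(9) = -5
λ² - (4)λ + (-5) = 0
λ = (4 ± √((4)² - 4·(-5))) / 2 = (4 ± √36) / 2
Solving: λ = -1, 5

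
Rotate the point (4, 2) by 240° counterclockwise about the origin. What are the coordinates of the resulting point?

Rotation matrix for 240°: [[cos 240°, -sin 240°], [sin 240°, cos 240°]] ≈ [[-0.500000, 0.866025], [-0.866025, -0.500000]]
[[-0.500000, 0.866025], [-0.866025, -0.500000]] × [4, 2]ᵀ ≈ [-0.2679, -4.4641]ᵀ
Result: (-0.2679, -4.4641)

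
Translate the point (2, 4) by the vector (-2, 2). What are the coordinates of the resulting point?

Translation by (-2, 2) (homogeneous matrix [[1, 0, -2], [0, 1, 2], [0, 0, 1]]):
x' = 2 + -2 = 0
y' = 4 + 2 = 6
Result: (0, 6)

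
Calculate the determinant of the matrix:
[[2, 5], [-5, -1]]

For a 2×2 matrix [[a, b], [c, d]], det = ad - bc
det = (2)(-1) - (5)(-5) = -2 - -25 = 23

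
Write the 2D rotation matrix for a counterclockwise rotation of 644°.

Rotation matrix formula: [[cos θ, -sin θ], [sin θ, cos θ]]
For θ = 644°:
cos(644°) = 0.2419
sin(644°) = -0.9703
Result: [[0.2419, 0.9703], [-0.9703, 0.2419]]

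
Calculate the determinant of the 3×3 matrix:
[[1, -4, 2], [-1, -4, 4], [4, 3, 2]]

Expansion along first row:
det = 1·det([[-4,4],[3,2]]) - -4·det([[-1,4],[4,2]]) + 2·det([[-1,-4],[4,3]])
    = 1·(-4·2 - 4·3) - -4·(-1·2 - 4·4) + 2·(-1·3 - -4·4)
    = 1·-20 - -4·-18 + 2·13
    = -20 + -72 + 26 = -66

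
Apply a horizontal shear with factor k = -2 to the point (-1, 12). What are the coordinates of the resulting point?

Shear matrix for horizontal shear with factor k = -2:
[[1, -2], [0, 1]]
Result: (-1, 12) → (-25, 12)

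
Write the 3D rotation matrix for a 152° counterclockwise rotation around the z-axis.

Rotation matrix for counterclockwise 152° around z-axis:
cos(152°) = -0.8829, sin(152°) = 0.4695
Result: [[-0.8829, -0.4695, 0], [0.4695, -0.8829, 0], [0, 0, 1]]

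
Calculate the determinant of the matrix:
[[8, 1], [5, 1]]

For a 2×2 matrix [[a, b], [c, d]], det = ad - bc
det = (8)(1) - (1)(5) = 8 - 5 = 3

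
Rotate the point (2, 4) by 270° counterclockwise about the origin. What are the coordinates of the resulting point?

Rotation matrix for 270°: [[cos 270°, -sin 270°], [sin 270°, cos 270°]] = [[0, 1], [-1, 0]]
[[0, 1], [-1, 0]] × [2, 4]ᵀ = [4, -2]ᵀ
Result: (4, -2)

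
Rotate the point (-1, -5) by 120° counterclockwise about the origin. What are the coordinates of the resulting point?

Rotation matrix for 120°: [[cos 120°, -sin 120°], [sin 120°, cos 120°]] ≈ [[-0.500000, -0.866025], [0.866025, -0.500000]]
[[-0.500000, -0.866025], [0.866025, -0.500000]] × [-1, -5]ᵀ ≈ [4.8301, 1.6340]ᵀ
Result: (4.8301, 1.6340)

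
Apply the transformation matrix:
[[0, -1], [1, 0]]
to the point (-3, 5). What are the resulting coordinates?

Matrix multiplication:
[[0, -1], [1, 0]] × [-3, 5]ᵀ
= [(0)(-3) + (-1)(5), (1)(-3) + (0)(5)]ᵀ
= [-5, -3]ᵀ
Result: (-5, -3)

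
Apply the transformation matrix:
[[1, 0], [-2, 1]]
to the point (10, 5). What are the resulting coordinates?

Matrix multiplication:
[[1, 0], [-2, 1]] × [10, 5]ᵀ
= [(1)(10) + (0)(5), (-2)(10) + (1)(5)]ᵀ
= [10, -15]ᵀ
Result: (10, -15)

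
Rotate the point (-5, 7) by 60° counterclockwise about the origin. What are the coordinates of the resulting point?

Rotation matrix for 60°: [[cos 60°, -sin 60°], [sin 60°, cos 60°]] ≈ [[0.500000, -0.866025], [0.866025, 0.500000]]
[[0.500000, -0.866025], [0.866025, 0.500000]] × [-5, 7]ᵀ ≈ [-8.5622, -0.8301]ᵀ
Result: (-8.5622, -0.8301)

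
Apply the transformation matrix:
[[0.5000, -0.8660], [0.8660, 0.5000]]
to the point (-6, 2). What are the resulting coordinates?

Matrix multiplication:
[[0.5000, -0.8660], [0.8660, 0.5000]] × [-6, 2]ᵀ
= [(0.5000)(-6) + (-0.8660)(2), (0.8660)(-6) + (0.5000)(2)]ᵀ
= [-4.7320, -4.1960]ᵀ
Result: (-4.7320, -4.1960)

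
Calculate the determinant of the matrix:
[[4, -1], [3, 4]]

For a 2×2 matrix [[a, b], [c, d]], det = ad - bc
det = (4)(4) - (-1)(3) = 16 - -3 = 19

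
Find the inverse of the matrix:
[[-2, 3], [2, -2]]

For [[a,b],[c,d]], inverse = (1/det)·[[d,-b],[-c,a]]
det = (-2)(-2) - (3)(2) = 4 - 6 = -2
Inverse = (1/-2)·[[-2, -3], [-2, -2]]
= [[1, 3/2], [1, 1]]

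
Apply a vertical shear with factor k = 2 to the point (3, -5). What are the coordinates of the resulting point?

Shear matrix for vertical shear with factor k = 2:
[[1, 0], [2, 1]]
Result: (3, -5) → (3, 1)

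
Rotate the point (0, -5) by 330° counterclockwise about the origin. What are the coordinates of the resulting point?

Rotation matrix for 330°: [[cos 330°, -sin 330°], [sin 330°, cos 330°]] ≈ [[0.866025, 0.500000], [-0.500000, 0.866025]]
[[0.866025, 0.500000], [-0.500000, 0.866025]] × [0, -5]ᵀ ≈ [-2.5000, -4.3301]ᵀ
Result: (-2.5000, -4.3301)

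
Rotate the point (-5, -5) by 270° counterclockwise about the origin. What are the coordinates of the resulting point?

Rotation matrix for 270°: [[cos 270°, -sin 270°], [sin 270°, cos 270°]] = [[0, 1], [-1, 0]]
[[0, 1], [-1, 0]] × [-5, -5]ᵀ = [-5, 5]ᵀ
Result: (-5, 5)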